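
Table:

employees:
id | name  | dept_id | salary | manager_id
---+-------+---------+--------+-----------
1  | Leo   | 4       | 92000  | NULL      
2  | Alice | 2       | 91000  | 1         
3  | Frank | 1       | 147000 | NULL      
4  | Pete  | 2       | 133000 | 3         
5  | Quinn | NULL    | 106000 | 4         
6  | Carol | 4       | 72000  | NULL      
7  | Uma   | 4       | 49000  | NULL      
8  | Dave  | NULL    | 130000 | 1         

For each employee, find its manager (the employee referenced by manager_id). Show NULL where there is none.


This is a self-join: employees is joined to a second copy of itself, matching each row's manager_id to another row's id. Use LEFT JOIN so rows with manager_id=NULL are kept.
  - employee 1 (Leo): manager_id=NULL -> NULL
  - employee 2 (Alice): manager_id=1 -> Leo
  - employee 3 (Frank): manager_id=NULL -> NULL
  - employee 4 (Pete): manager_id=3 -> Frank
  - employee 5 (Quinn): manager_id=4 -> Pete
  - employee 6 (Carol): manager_id=NULL -> NULL
  - employee 7 (Uma): manager_id=NULL -> NULL
  - employee 8 (Dave): manager_id=1 -> Leo

SQL:
SELECT a.name AS item, b.name AS manager
FROM employees a
LEFT JOIN employees b ON a.manager_id = b.id

Result:
item  | manager
------+--------
Leo   | NULL   
Alice | Leo    
Frank | NULL   
Pete  | Frank  
Quinn | Pete   
Carol | NULL   
Uma   | NULL   
Dave  | Leo    


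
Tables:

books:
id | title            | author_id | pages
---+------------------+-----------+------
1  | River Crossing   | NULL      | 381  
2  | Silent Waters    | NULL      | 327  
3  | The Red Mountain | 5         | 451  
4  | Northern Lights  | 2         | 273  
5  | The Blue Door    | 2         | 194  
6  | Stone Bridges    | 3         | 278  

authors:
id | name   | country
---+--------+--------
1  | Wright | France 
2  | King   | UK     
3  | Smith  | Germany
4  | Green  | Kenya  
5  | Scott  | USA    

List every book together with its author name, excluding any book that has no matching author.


INNER JOIN keeps only books rows whose author_id matches an id in authors. Walk through each book:
  - book 1 (River Crossing): author_id=NULL, no match -> dropped
  - book 2 (Silent Waters): author_id=NULL, no match -> dropped
  - book 3 (The Red Mountain): author_id=5 -> matches Scott
  - book 4 (Northern Lights): author_id=2 -> matches King
  - book 5 (The Blue Door): author_id=2 -> matches King
  - book 6 (Stone Bridges): author_id=3 -> matches Smith
So 2 of 6 rows are dropped.

SQL:
SELECT a.title, b.name AS author
FROM books a
INNER JOIN authors b ON a.author_id = b.id

Result:
title            | author
-----------------+-------
The Red Mountain | Scott 
Northern Lights  | King  
The Blue Door    | King  
Stone Bridges    | Smith 


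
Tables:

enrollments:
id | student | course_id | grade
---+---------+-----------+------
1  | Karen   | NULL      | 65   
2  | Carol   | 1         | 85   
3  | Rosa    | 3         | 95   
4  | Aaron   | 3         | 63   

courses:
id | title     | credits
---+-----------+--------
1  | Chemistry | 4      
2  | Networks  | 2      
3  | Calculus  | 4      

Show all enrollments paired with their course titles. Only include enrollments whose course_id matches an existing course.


INNER JOIN keeps only enrollments rows whose course_id matches an id in courses. Walk through each enrollment:
  - enrollment 1 (Karen): course_id=NULL, no match -> dropped
  - enrollment 2 (Carol): course_id=1 -> matches Chemistry
  - enrollment 3 (Rosa): course_id=3 -> matches Calculus
  - enrollment 4 (Aaron): course_id=3 -> matches Calculus
So 1 of 4 rows is dropped.

SQL:
SELECT a.student, b.title AS course
FROM enrollments a
INNER JOIN courses b ON a.course_id = b.id

Result:
student | course   
--------+----------
Carol   | Chemistry
Rosa    | Calculus 
Aaron   | Calculus 


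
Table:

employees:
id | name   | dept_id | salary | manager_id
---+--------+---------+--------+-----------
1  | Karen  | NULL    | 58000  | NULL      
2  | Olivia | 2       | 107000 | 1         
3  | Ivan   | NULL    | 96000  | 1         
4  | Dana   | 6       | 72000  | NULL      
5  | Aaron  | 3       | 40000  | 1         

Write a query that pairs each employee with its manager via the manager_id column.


This is a self-join: employees is joined to a second copy of itself, matching each row's manager_id to another row's id. Use LEFT JOIN so rows with manager_id=NULL are kept.
  - employee 1 (Karen): manager_id=NULL -> NULL
  - employee 2 (Olivia): manager_id=1 -> Karen
  - employee 3 (Ivan): manager_id=1 -> Karen
  - employee 4 (Dana): manager_id=NULL -> NULL
  - employee 5 (Aaron): manager_id=1 -> Karen

SQL:
SELECT a.name AS item, b.name AS manager
FROM employees a
LEFT JOIN employees b ON a.manager_id = b.id

Result:
item   | manager
-------+--------
Karen  | NULL   
Olivia | Karen  
Ivan   | Karen  
Dana   | NULL   
Aaron  | Karen  


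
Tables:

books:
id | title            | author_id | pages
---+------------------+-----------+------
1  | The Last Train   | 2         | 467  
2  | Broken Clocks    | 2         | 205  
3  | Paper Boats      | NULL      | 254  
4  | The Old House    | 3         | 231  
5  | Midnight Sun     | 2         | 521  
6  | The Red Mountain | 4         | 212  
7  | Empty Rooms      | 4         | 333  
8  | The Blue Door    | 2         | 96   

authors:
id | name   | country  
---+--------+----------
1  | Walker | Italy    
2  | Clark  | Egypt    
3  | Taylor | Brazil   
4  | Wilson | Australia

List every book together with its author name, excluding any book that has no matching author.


INNER JOIN keeps only books rows whose author_id matches an id in authors. Walk through each book:
  - book 1 (The Last Train): author_id=2 -> matches Clark
  - book 2 (Broken Clocks): author_id=2 -> matches Clark
  - book 3 (Paper Boats): author_id=NULL, no match -> dropped
  - book 4 (The Old House): author_id=3 -> matches Taylor
  - book 5 (Midnight Sun): author_id=2 -> matches Clark
  - book 6 (The Red Mountain): author_id=4 -> matches Wilson
  - book 7 (Empty Rooms): author_id=4 -> matches Wilson
  - book 8 (The Blue Door): author_id=2 -> matches Clark
So 1 of 8 rows is dropped.

SQL:
SELECT a.title, b.name AS author
FROM books a
INNER JOIN authors b ON a.author_id = b.id

Result:
title            | author
-----------------+-------
The Last Train   | Clark 
Broken Clocks    | Clark 
The Old House    | Taylor
Midnight Sun     | Clark 
The Red Mountain | Wilson
Empty Rooms      | Wilson
The Blue Door    | Clark 


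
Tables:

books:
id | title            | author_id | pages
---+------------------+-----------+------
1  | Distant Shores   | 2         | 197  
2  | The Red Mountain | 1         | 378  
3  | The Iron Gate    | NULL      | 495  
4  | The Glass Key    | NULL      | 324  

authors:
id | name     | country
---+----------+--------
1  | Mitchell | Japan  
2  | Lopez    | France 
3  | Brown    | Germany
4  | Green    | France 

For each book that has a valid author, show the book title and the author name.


INNER JOIN keeps only books rows whose author_id matches an id in authors. Walk through each book:
  - book 1 (Distant Shores): author_id=2 -> matches Lopez
  - book 2 (The Red Mountain): author_id=1 -> matches Mitchell
  - book 3 (The Iron Gate): author_id=NULL, no match -> dropped
  - book 4 (The Glass Key): author_id=NULL, no match -> dropped
So 2 of 4 rows are dropped.

SQL:
SELECT a.title, b.name AS author
FROM books a
INNER JOIN authors b ON a.author_id = b.id

Result:
title            | author  
-----------------+---------
Distant Shores   | Lopez   
The Red Mountain | Mitchell


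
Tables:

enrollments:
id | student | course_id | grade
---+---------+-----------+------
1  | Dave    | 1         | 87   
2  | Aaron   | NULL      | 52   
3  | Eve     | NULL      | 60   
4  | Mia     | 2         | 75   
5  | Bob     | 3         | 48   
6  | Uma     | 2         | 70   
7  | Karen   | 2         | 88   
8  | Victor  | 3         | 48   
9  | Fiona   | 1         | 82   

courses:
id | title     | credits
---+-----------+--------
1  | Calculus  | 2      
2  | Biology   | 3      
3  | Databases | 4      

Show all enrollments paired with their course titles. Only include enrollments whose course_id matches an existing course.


INNER JOIN keeps only enrollments rows whose course_id matches an id in courses. Walk through each enrollment:
  - enrollment 1 (Dave): course_id=1 -> matches Calculus
  - enrollment 2 (Aaron): course_id=NULL, no match -> dropped
  - enrollment 3 (Eve): course_id=NULL, no match -> dropped
  - enrollment 4 (Mia): course_id=2 -> matches Biology
  - enrollment 5 (Bob): course_id=3 -> matches Databases
  - enrollment 6 (Uma): course_id=2 -> matches Biology
  - enrollment 7 (Karen): course_id=2 -> matches Biology
  - enrollment 8 (Victor): course_id=3 -> matches Databases
  - enrollment 9 (Fiona): course_id=1 -> matches Calculus
So 2 of 9 rows are dropped.

SQL:
SELECT a.student, b.title AS course
FROM enrollments a
INNER JOIN courses b ON a.course_id = b.id

Result:
student | course   
--------+----------
Dave    | Calculus 
Mia     | Biology  
Bob     | Databases
Uma     | Biology  
Karen   | Biology  
Victor  | Databases
Fiona   | Calculus 


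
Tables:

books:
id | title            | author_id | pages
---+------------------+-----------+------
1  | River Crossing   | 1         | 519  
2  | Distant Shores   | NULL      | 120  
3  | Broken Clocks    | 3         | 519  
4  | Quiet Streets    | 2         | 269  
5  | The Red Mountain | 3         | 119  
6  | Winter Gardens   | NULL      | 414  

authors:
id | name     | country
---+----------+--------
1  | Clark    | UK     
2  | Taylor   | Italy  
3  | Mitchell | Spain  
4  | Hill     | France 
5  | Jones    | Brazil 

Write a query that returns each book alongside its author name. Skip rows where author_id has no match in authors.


INNER JOIN keeps only books rows whose author_id matches an id in authors. Walk through each book:
  - book 1 (River Crossing): author_id=1 -> matches Clark
  - book 2 (Distant Shores): author_id=NULL, no match -> dropped
  - book 3 (Broken Clocks): author_id=3 -> matches Mitchell
  - book 4 (Quiet Streets): author_id=2 -> matches Taylor
  - book 5 (The Red Mountain): author_id=3 -> matches Mitchell
  - book 6 (Winter Gardens): author_id=NULL, no match -> dropped
So 2 of 6 rows are dropped.

SQL:
SELECT a.title, b.name AS author
FROM books a
INNER JOIN authors b ON a.author_id = b.id

Result:
title            | author  
-----------------+---------
River Crossing   | Clark   
Broken Clocks    | Mitchell
Quiet Streets    | Taylor  
The Red Mountain | Mitchell


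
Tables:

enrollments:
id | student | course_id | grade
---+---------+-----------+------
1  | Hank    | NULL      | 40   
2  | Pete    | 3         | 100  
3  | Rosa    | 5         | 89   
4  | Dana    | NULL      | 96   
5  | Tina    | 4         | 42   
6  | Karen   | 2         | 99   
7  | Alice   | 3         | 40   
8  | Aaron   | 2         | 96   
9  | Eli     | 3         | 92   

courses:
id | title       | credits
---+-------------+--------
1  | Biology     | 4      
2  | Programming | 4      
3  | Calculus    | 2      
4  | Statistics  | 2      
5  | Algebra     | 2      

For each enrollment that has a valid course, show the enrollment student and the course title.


INNER JOIN keeps only enrollments rows whose course_id matches an id in courses. Walk through each enrollment:
  - enrollment 1 (Hank): course_id=NULL, no match -> dropped
  - enrollment 2 (Pete): course_id=3 -> matches Calculus
  - enrollment 3 (Rosa): course_id=5 -> matches Algebra
  - enrollment 4 (Dana): course_id=NULL, no match -> dropped
  - enrollment 5 (Tina): course_id=4 -> matches Statistics
  - enrollment 6 (Karen): course_id=2 -> matches Programming
  - enrollment 7 (Alice): course_id=3 -> matches Calculus
  - enrollment 8 (Aaron): course_id=2 -> matches Programming
  - enrollment 9 (Eli): course_id=3 -> matches Calculus
So 2 of 9 rows are dropped.

SQL:
SELECT a.student, b.title AS course
FROM enrollments a
INNER JOIN courses b ON a.course_id = b.id

Result:
student | course     
--------+------------
Pete    | Calculus   
Rosa    | Algebra    
Tina    | Statistics 
Karen   | Programming
Alice   | Calculus   
Aaron   | Programming
Eli     | Calculus   


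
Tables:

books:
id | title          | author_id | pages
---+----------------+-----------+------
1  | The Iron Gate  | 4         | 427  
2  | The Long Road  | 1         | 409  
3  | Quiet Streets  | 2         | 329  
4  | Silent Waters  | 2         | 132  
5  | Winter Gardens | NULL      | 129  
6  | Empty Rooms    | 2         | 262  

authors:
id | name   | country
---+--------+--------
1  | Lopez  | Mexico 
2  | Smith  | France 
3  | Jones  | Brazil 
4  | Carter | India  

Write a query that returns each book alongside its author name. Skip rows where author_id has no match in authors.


INNER JOIN keeps only books rows whose author_id matches an id in authors. Walk through each book:
  - book 1 (The Iron Gate): author_id=4 -> matches Carter
  - book 2 (The Long Road): author_id=1 -> matches Lopez
  - book 3 (Quiet Streets): author_id=2 -> matches Smith
  - book 4 (Silent Waters): author_id=2 -> matches Smith
  - book 5 (Winter Gardens): author_id=NULL, no match -> dropped
  - book 6 (Empty Rooms): author_id=2 -> matches Smith
So 1 of 6 rows is dropped.

SQL:
SELECT a.title, b.name AS author
FROM books a
INNER JOIN authors b ON a.author_id = b.id

Result:
title         | author
--------------+-------
The Iron Gate | Carter
The Long Road | Lopez 
Quiet Streets | Smith 
Silent Waters | Smith 
Empty Rooms   | Smith 


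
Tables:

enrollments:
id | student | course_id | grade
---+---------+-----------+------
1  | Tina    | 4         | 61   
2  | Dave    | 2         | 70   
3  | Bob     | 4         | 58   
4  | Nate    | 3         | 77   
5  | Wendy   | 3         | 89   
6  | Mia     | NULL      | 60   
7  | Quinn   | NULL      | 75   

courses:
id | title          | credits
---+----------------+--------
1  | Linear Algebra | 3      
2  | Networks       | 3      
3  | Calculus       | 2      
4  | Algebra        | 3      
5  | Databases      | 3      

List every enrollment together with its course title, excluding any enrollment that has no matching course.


INNER JOIN keeps only enrollments rows whose course_id matches an id in courses. Walk through each enrollment:
  - enrollment 1 (Tina): course_id=4 -> matches Algebra
  - enrollment 2 (Dave): course_id=2 -> matches Networks
  - enrollment 3 (Bob): course_id=4 -> matches Algebra
  - enrollment 4 (Nate): course_id=3 -> matches Calculus
  - enrollment 5 (Wendy): course_id=3 -> matches Calculus
  - enrollment 6 (Mia): course_id=NULL, no match -> dropped
  - enrollment 7 (Quinn): course_id=NULL, no match -> dropped
So 2 of 7 rows are dropped.

SQL:
SELECT a.student, b.title AS course
FROM enrollments a
INNER JOIN courses b ON a.course_id = b.id

Result:
student | course  
--------+---------
Tina    | Algebra 
Dave    | Networks
Bob     | Algebra 
Nate    | Calculus
Wendy   | Calculus


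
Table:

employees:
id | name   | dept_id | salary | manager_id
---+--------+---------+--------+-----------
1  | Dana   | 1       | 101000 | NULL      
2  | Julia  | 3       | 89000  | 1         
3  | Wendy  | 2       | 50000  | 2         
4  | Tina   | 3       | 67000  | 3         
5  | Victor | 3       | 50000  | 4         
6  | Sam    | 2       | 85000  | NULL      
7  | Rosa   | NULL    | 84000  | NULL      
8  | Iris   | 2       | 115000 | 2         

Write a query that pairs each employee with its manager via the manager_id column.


This is a self-join: employees is joined to a second copy of itself, matching each row's manager_id to another row's id. Use LEFT JOIN so rows with manager_id=NULL are kept.
  - employee 1 (Dana): manager_id=NULL -> NULL
  - employee 2 (Julia): manager_id=1 -> Dana
  - employee 3 (Wendy): manager_id=2 -> Julia
  - employee 4 (Tina): manager_id=3 -> Wendy
  - employee 5 (Victor): manager_id=4 -> Tina
  - employee 6 (Sam): manager_id=NULL -> NULL
  - employee 7 (Rosa): manager_id=NULL -> NULL
  - employee 8 (Iris): manager_id=2 -> Julia

SQL:
SELECT a.name AS item, b.name AS manager
FROM employees a
LEFT JOIN employees b ON a.manager_id = b.id

Result:
item   | manager
-------+--------
Dana   | NULL   
Julia  | Dana   
Wendy  | Julia  
Tina   | Wendy  
Victor | Tina   
Sam    | NULL   
Rosa   | NULL   
Iris   | Julia  


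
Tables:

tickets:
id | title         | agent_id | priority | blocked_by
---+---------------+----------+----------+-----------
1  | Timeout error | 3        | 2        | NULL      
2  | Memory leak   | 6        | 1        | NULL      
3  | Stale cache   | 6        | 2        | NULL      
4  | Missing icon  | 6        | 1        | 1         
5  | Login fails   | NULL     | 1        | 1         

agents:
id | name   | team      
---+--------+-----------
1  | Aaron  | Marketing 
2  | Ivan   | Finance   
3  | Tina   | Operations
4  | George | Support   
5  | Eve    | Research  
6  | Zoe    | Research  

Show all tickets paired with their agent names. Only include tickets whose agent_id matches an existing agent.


INNER JOIN keeps only tickets rows whose agent_id matches an id in agents. Walk through each ticket:
  - ticket 1 (Timeout error): agent_id=3 -> matches Tina
  - ticket 2 (Memory leak): agent_id=6 -> matches Zoe
  - ticket 3 (Stale cache): agent_id=6 -> matches Zoe
  - ticket 4 (Missing icon): agent_id=6 -> matches Zoe
  - ticket 5 (Login fails): agent_id=NULL, no match -> dropped
So 1 of 5 rows is dropped.

SQL:
SELECT a.title, b.name AS agent
FROM tickets a
INNER JOIN agents b ON a.agent_id = b.id

Result:
title         | agent
--------------+------
Timeout error | Tina 
Memory leak   | Zoe  
Stale cache   | Zoe  
Missing icon  | Zoe  


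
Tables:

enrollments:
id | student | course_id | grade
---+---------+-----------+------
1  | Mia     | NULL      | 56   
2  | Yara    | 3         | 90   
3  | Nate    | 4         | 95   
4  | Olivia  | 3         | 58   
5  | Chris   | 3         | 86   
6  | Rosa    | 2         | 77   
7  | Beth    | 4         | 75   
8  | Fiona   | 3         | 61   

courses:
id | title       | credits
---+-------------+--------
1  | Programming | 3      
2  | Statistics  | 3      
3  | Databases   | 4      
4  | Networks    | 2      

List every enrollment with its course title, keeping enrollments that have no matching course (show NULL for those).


LEFT JOIN keeps every row from enrollments (the left table); where course_id has no match in courses, the course columns become NULL. Walk through each enrollment:
  - enrollment 1 (Mia): course_id=NULL, no match -> kept with NULL
  - enrollment 2 (Yara): course_id=3 -> matches Databases
  - enrollment 3 (Nate): course_id=4 -> matches Networks
  - enrollment 4 (Olivia): course_id=3 -> matches Databases
  - enrollment 5 (Chris): course_id=3 -> matches Databases
  - enrollment 6 (Rosa): course_id=2 -> matches Statistics
  - enrollment 7 (Beth): course_id=4 -> matches Networks
  - enrollment 8 (Fiona): course_id=3 -> matches Databases
All 8 rows appear; 1 has NULL course.

SQL:
SELECT a.student, b.title AS course
FROM enrollments a
LEFT JOIN courses b ON a.course_id = b.id

Result:
student | course    
--------+-----------
Mia     | NULL      
Yara    | Databases 
Nate    | Networks  
Olivia  | Databases 
Chris   | Databases 
Rosa    | Statistics
Beth    | Networks  
Fiona   | Databases 


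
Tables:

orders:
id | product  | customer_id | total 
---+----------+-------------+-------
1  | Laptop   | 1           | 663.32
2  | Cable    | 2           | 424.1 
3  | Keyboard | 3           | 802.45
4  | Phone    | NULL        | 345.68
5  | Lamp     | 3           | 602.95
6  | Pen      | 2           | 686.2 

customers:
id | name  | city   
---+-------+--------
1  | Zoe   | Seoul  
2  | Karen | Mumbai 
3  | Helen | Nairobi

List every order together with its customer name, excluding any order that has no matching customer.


INNER JOIN keeps only orders rows whose customer_id matches an id in customers. Walk through each order:
  - order 1 (Laptop): customer_id=1 -> matches Zoe
  - order 2 (Cable): customer_id=2 -> matches Karen
  - order 3 (Keyboard): customer_id=3 -> matches Helen
  - order 4 (Phone): customer_id=NULL, no match -> dropped
  - order 5 (Lamp): customer_id=3 -> matches Helen
  - order 6 (Pen): customer_id=2 -> matches Karen
So 1 of 6 rows is dropped.

SQL:
SELECT a.product, b.name AS customer
FROM orders a
INNER JOIN customers b ON a.customer_id = b.id

Result:
product  | customer
---------+---------
Laptop   | Zoe     
Cable    | Karen   
Keyboard | Helen   
Lamp     | Helen   
Pen      | Karen   


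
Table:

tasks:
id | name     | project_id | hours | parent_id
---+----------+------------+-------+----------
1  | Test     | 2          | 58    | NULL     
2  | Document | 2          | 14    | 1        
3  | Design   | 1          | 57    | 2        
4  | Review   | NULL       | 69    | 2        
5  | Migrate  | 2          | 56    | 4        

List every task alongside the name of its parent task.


This is a self-join: tasks is joined to a second copy of itself, matching each row's parent_id to another row's id. Use LEFT JOIN so rows with parent_id=NULL are kept.
  - task 1 (Test): parent_id=NULL -> NULL
  - task 2 (Document): parent_id=1 -> Test
  - task 3 (Design): parent_id=2 -> Document
  - task 4 (Review): parent_id=2 -> Document
  - task 5 (Migrate): parent_id=4 -> Review

SQL:
SELECT a.name AS item, b.name AS parent
FROM tasks a
LEFT JOIN tasks b ON a.parent_id = b.id

Result:
item     | parent  
---------+---------
Test     | NULL    
Document | Test    
Design   | Document
Review   | Document
Migrate  | Review  


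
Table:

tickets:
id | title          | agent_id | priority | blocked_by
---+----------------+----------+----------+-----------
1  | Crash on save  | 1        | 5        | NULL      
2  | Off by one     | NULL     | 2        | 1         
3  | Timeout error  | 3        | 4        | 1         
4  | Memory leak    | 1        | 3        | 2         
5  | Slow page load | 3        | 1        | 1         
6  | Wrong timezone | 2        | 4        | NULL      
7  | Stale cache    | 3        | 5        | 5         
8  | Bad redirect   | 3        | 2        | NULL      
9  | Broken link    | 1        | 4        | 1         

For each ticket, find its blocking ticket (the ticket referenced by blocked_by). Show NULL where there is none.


This is a self-join: tickets is joined to a second copy of itself, matching each row's blocked_by to another row's id. Use LEFT JOIN so rows with blocked_by=NULL are kept.
  - ticket 1 (Crash on save): blocked_by=NULL -> NULL
  - ticket 2 (Off by one): blocked_by=1 -> Crash on save
  - ticket 3 (Timeout error): blocked_by=1 -> Crash on save
  - ticket 4 (Memory leak): blocked_by=2 -> Off by one
  - ticket 5 (Slow page load): blocked_by=1 -> Crash on save
  - ticket 6 (Wrong timezone): blocked_by=NULL -> NULL
  - ticket 7 (Stale cache): blocked_by=5 -> Slow page load
  - ticket 8 (Bad redirect): blocked_by=NULL -> NULL
  - ticket 9 (Broken link): blocked_by=1 -> Crash on save

SQL:
SELECT a.title AS item, b.title AS blocked_by
FROM tickets a
LEFT JOIN tickets b ON a.blocked_by = b.id

Result:
item           | blocked_by    
---------------+---------------
Crash on save  | NULL          
Off by one     | Crash on save 
Timeout error  | Crash on save 
Memory leak    | Off by one    
Slow page load | Crash on save 
Wrong timezone | NULL          
Stale cache    | Slow page load
Bad redirect   | NULL          
Broken link    | Crash on save 


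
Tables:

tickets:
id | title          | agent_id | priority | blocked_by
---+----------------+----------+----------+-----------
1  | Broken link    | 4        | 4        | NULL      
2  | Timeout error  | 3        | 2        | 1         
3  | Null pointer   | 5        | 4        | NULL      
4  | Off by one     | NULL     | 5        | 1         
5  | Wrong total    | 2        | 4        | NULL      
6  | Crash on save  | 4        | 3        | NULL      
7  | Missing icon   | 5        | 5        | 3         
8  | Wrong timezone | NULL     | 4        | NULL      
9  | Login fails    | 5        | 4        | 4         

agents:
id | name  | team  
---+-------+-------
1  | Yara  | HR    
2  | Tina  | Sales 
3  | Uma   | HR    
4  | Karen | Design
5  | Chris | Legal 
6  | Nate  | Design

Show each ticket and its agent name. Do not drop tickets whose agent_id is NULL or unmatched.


LEFT JOIN keeps every row from tickets (the left table); where agent_id has no match in agents, the agent columns become NULL. Walk through each ticket:
  - ticket 1 (Broken link): agent_id=4 -> matches Karen
  - ticket 2 (Timeout error): agent_id=3 -> matches Uma
  - ticket 3 (Null pointer): agent_id=5 -> matches Chris
  - ticket 4 (Off by one): agent_id=NULL, no match -> kept with NULL
  - ticket 5 (Wrong total): agent_id=2 -> matches Tina
  - ticket 6 (Crash on save): agent_id=4 -> matches Karen
  - ticket 7 (Missing icon): agent_id=5 -> matches Chris
  - ticket 8 (Wrong timezone): agent_id=NULL, no match -> kept with NULL
  - ticket 9 (Login fails): agent_id=5 -> matches Chris
All 9 rows appear; 2 have NULL agent.

SQL:
SELECT a.title, b.name AS agent
FROM tickets a
LEFT JOIN agents b ON a.agent_id = b.id

Result:
title          | agent
---------------+------
Broken link    | Karen
Timeout error  | Uma  
Null pointer   | Chris
Off by one     | NULL 
Wrong total    | Tina 
Crash on save  | Karen
Missing icon   | Chris
Wrong timezone | NULL 
Login fails    | Chris


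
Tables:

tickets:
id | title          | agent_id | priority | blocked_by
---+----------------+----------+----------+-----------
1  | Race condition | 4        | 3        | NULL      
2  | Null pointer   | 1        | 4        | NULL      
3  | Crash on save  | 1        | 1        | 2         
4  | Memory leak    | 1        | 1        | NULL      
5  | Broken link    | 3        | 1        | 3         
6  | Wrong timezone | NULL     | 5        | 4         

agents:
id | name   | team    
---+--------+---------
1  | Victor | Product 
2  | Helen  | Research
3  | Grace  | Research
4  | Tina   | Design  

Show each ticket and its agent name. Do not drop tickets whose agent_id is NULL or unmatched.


LEFT JOIN keeps every row from tickets (the left table); where agent_id has no match in agents, the agent columns become NULL. Walk through each ticket:
  - ticket 1 (Race condition): agent_id=4 -> matches Tina
  - ticket 2 (Null pointer): agent_id=1 -> matches Victor
  - ticket 3 (Crash on save): agent_id=1 -> matches Victor
  - ticket 4 (Memory leak): agent_id=1 -> matches Victor
  - ticket 5 (Broken link): agent_id=3 -> matches Grace
  - ticket 6 (Wrong timezone): agent_id=NULL, no match -> kept with NULL
All 6 rows appear; 1 has NULL agent.

SQL:
SELECT a.title, b.name AS agent
FROM tickets a
LEFT JOIN agents b ON a.agent_id = b.id

Result:
title          | agent 
---------------+-------
Race condition | Tina  
Null pointer   | Victor
Crash on save  | Victor
Memory leak    | Victor
Broken link    | Grace 
Wrong timezone | NULL  


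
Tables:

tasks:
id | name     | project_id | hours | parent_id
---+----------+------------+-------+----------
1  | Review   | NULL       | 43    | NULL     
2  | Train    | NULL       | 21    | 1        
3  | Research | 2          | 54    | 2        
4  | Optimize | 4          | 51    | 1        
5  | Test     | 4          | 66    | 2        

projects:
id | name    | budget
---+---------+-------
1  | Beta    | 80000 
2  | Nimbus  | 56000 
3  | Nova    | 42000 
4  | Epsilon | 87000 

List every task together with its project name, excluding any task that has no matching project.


INNER JOIN keeps only tasks rows whose project_id matches an id in projects. Walk through each task:
  - task 1 (Review): project_id=NULL, no match -> dropped
  - task 2 (Train): project_id=NULL, no match -> dropped
  - task 3 (Research): project_id=2 -> matches Nimbus
  - task 4 (Optimize): project_id=4 -> matches Epsilon
  - task 5 (Test): project_id=4 -> matches Epsilon
So 2 of 5 rows are dropped.

SQL:
SELECT a.name, b.name AS project
FROM tasks a
INNER JOIN projects b ON a.project_id = b.id

Result:
name     | project
---------+--------
Research | Nimbus 
Optimize | Epsilon
Test     | Epsilon


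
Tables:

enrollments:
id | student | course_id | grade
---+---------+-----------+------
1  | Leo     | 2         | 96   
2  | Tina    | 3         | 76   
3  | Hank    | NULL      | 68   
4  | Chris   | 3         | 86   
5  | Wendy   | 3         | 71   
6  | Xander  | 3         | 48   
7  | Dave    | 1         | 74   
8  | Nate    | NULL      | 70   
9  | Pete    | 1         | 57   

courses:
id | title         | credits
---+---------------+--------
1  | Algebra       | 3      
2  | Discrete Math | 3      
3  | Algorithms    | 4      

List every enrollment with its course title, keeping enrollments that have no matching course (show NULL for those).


LEFT JOIN keeps every row from enrollments (the left table); where course_id has no match in courses, the course columns become NULL. Walk through each enrollment:
  - enrollment 1 (Leo): course_id=2 -> matches Discrete Math
  - enrollment 2 (Tina): course_id=3 -> matches Algorithms
  - enrollment 3 (Hank): course_id=NULL, no match -> kept with NULL
  - enrollment 4 (Chris): course_id=3 -> matches Algorithms
  - enrollment 5 (Wendy): course_id=3 -> matches Algorithms
  - enrollment 6 (Xander): course_id=3 -> matches Algorithms
  - enrollment 7 (Dave): course_id=1 -> matches Algebra
  - enrollment 8 (Nate): course_id=NULL, no match -> kept with NULL
  - enrollment 9 (Pete): course_id=1 -> matches Algebra
All 9 rows appear; 2 have NULL course.

SQL:
SELECT a.student, b.title AS course
FROM enrollments a
LEFT JOIN courses b ON a.course_id = b.id

Result:
student | course       
--------+--------------
Leo     | Discrete Math
Tina    | Algorithms   
Hank    | NULL         
Chris   | Algorithms   
Wendy   | Algorithms   
Xander  | Algorithms   
Dave    | Algebra      
Nate    | NULL         
Pete    | Algebra      


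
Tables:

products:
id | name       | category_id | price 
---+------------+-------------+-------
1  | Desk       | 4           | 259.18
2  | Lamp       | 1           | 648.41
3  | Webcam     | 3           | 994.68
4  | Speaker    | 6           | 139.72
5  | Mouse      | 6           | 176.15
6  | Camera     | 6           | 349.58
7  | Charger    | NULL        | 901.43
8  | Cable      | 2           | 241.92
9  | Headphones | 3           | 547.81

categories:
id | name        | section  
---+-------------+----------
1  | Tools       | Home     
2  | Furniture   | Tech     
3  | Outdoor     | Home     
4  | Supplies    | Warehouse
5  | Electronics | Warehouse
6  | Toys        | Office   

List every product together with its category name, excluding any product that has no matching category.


INNER JOIN keeps only products rows whose category_id matches an id in categories. Walk through each product:
  - product 1 (Desk): category_id=4 -> matches Supplies
  - product 2 (Lamp): category_id=1 -> matches Tools
  - product 3 (Webcam): category_id=3 -> matches Outdoor
  - product 4 (Speaker): category_id=6 -> matches Toys
  - product 5 (Mouse): category_id=6 -> matches Toys
  - product 6 (Camera): category_id=6 -> matches Toys
  - product 7 (Charger): category_id=NULL, no match -> dropped
  - product 8 (Cable): category_id=2 -> matches Furniture
  - product 9 (Headphones): category_id=3 -> matches Outdoor
So 1 of 9 rows is dropped.

SQL:
SELECT a.name, b.name AS category
FROM products a
INNER JOIN categories b ON a.category_id = b.id

Result:
name       | category 
-----------+----------
Desk       | Supplies 
Lamp       | Tools    
Webcam     | Outdoor  
Speaker    | Toys     
Mouse      | Toys     
Camera     | Toys     
Cable      | Furniture
Headphones | Outdoor  


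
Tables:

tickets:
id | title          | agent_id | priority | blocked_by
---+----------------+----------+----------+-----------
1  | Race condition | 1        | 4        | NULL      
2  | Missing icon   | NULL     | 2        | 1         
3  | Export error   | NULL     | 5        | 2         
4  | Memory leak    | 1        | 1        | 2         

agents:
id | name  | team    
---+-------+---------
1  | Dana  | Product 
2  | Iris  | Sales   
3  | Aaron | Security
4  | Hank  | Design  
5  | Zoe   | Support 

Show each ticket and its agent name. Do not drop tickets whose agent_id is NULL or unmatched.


LEFT JOIN keeps every row from tickets (the left table); where agent_id has no match in agents, the agent columns become NULL. Walk through each ticket:
  - ticket 1 (Race condition): agent_id=1 -> matches Dana
  - ticket 2 (Missing icon): agent_id=NULL, no match -> kept with NULL
  - ticket 3 (Export error): agent_id=NULL, no match -> kept with NULL
  - ticket 4 (Memory leak): agent_id=1 -> matches Dana
All 4 rows appear; 2 have NULL agent.

SQL:
SELECT a.title, b.name AS agent
FROM tickets a
LEFT JOIN agents b ON a.agent_id = b.id

Result:
title          | agent
---------------+------
Race condition | Dana 
Missing icon   | NULL 
Export error   | NULL 
Memory leak    | Dana 


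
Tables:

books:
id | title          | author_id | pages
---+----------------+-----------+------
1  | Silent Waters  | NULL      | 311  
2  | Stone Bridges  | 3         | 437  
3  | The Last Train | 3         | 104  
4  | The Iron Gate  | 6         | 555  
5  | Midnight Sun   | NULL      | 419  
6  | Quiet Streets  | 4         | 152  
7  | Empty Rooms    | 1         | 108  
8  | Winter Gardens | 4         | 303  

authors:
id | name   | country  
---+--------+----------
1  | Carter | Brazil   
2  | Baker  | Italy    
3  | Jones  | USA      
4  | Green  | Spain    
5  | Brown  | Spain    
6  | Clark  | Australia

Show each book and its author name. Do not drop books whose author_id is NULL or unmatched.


LEFT JOIN keeps every row from books (the left table); where author_id has no match in authors, the author columns become NULL. Walk through each book:
  - book 1 (Silent Waters): author_id=NULL, no match -> kept with NULL
  - book 2 (Stone Bridges): author_id=3 -> matches Jones
  - book 3 (The Last Train): author_id=3 -> matches Jones
  - book 4 (The Iron Gate): author_id=6 -> matches Clark
  - book 5 (Midnight Sun): author_id=NULL, no match -> kept with NULL
  - book 6 (Quiet Streets): author_id=4 -> matches Green
  - book 7 (Empty Rooms): author_id=1 -> matches Carter
  - book 8 (Winter Gardens): author_id=4 -> matches Green
All 8 rows appear; 2 have NULL author.

SQL:
SELECT a.title, b.name AS author
FROM books a
LEFT JOIN authors b ON a.author_id = b.id

Result:
title          | author
---------------+-------
Silent Waters  | NULL  
Stone Bridges  | Jones 
The Last Train | Jones 
The Iron Gate  | Clark 
Midnight Sun   | NULL  
Quiet Streets  | Green 
Empty Rooms    | Carter
Winter Gardens | Green 


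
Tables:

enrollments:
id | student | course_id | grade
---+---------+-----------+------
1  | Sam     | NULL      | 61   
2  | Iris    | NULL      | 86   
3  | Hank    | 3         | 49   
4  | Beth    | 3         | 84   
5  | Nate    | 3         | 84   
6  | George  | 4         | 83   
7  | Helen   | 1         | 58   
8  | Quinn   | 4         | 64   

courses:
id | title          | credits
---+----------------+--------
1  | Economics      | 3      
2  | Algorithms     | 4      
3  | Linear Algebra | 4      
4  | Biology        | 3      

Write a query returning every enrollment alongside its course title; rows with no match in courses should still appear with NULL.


LEFT JOIN keeps every row from enrollments (the left table); where course_id has no match in courses, the course columns become NULL. Walk through each enrollment:
  - enrollment 1 (Sam): course_id=NULL, no match -> kept with NULL
  - enrollment 2 (Iris): course_id=NULL, no match -> kept with NULL
  - enrollment 3 (Hank): course_id=3 -> matches Linear Algebra
  - enrollment 4 (Beth): course_id=3 -> matches Linear Algebra
  - enrollment 5 (Nate): course_id=3 -> matches Linear Algebra
  - enrollment 6 (George): course_id=4 -> matches Biology
  - enrollment 7 (Helen): course_id=1 -> matches Economics
  - enrollment 8 (Quinn): course_id=4 -> matches Biology
All 8 rows appear; 2 have NULL course.

SQL:
SELECT a.student, b.title AS course
FROM enrollments a
LEFT JOIN courses b ON a.course_id = b.id

Result:
student | course        
--------+---------------
Sam     | NULL          
Iris    | NULL          
Hank    | Linear Algebra
Beth    | Linear Algebra
Nate    | Linear Algebra
George  | Biology       
Helen   | Economics     
Quinn   | Biology       


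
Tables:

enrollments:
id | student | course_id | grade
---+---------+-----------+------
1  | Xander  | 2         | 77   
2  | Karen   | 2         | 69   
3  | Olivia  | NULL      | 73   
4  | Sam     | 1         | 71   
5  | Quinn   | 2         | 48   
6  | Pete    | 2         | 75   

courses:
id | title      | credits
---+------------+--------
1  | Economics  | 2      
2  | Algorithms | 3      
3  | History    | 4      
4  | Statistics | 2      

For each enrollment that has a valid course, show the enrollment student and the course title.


INNER JOIN keeps only enrollments rows whose course_id matches an id in courses. Walk through each enrollment:
  - enrollment 1 (Xander): course_id=2 -> matches Algorithms
  - enrollment 2 (Karen): course_id=2 -> matches Algorithms
  - enrollment 3 (Olivia): course_id=NULL, no match -> dropped
  - enrollment 4 (Sam): course_id=1 -> matches Economics
  - enrollment 5 (Quinn): course_id=2 -> matches Algorithms
  - enrollment 6 (Pete): course_id=2 -> matches Algorithms
So 1 of 6 rows is dropped.

SQL:
SELECT a.student, b.title AS course
FROM enrollments a
INNER JOIN courses b ON a.course_id = b.id

Result:
student | course    
--------+-----------
Xander  | Algorithms
Karen   | Algorithms
Sam     | Economics 
Quinn   | Algorithms
Pete    | Algorithms


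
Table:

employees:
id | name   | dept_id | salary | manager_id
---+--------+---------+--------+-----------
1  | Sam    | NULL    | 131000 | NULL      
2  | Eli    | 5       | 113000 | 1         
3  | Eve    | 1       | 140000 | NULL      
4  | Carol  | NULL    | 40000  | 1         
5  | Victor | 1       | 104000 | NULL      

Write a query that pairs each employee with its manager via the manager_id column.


This is a self-join: employees is joined to a second copy of itself, matching each row's manager_id to another row's id. Use LEFT JOIN so rows with manager_id=NULL are kept.
  - employee 1 (Sam): manager_id=NULL -> NULL
  - employee 2 (Eli): manager_id=1 -> Sam
  - employee 3 (Eve): manager_id=NULL -> NULL
  - employee 4 (Carol): manager_id=1 -> Sam
  - employee 5 (Victor): manager_id=NULL -> NULL

SQL:
SELECT a.name AS item, b.name AS manager
FROM employees a
LEFT JOIN employees b ON a.manager_id = b.id

Result:
item   | manager
-------+--------
Sam    | NULL   
Eli    | Sam    
Eve    | NULL   
Carol  | Sam    
Victor | NULL   


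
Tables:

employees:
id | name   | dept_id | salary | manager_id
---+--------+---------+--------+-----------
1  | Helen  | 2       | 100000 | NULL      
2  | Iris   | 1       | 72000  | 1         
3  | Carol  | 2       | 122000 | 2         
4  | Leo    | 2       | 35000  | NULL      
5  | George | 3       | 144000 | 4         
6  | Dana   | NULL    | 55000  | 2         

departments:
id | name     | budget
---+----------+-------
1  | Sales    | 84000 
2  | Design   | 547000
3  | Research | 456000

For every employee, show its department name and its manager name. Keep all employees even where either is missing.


Two LEFT JOINs from the same base table employees: one to departments via dept_id, one to employees itself via manager_id. Both are LEFT so every employee is preserved.
Match against departments:
  - employee 1 (Helen): dept_id=2 -> matches Design
  - employee 2 (Iris): dept_id=1 -> matches Sales
  - employee 3 (Carol): dept_id=2 -> matches Design
  - employee 4 (Leo): dept_id=2 -> matches Design
  - employee 5 (George): dept_id=3 -> matches Research
  - employee 6 (Dana): dept_id=NULL, no match -> kept with NULL
Match against employees (self):
  - employee 1 (Helen): manager_id=NULL -> NULL
  - employee 2 (Iris): manager_id=1 -> Helen
  - employee 3 (Carol): manager_id=2 -> Iris
  - employee 4 (Leo): manager_id=NULL -> NULL
  - employee 5 (George): manager_id=4 -> Leo
  - employee 6 (Dana): manager_id=2 -> Iris

SQL:
SELECT a.name, b.name AS department, c.name AS manager
FROM employees a
LEFT JOIN departments b ON a.dept_id = b.id
LEFT JOIN employees c ON a.manager_id = c.id

Result:
name   | department | manager
-------+------------+--------
Helen  | Design     | NULL   
Iris   | Sales      | Helen  
Carol  | Design     | Iris   
Leo    | Design     | NULL   
George | Research   | Leo    
Dana   | NULL       | Iris   
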